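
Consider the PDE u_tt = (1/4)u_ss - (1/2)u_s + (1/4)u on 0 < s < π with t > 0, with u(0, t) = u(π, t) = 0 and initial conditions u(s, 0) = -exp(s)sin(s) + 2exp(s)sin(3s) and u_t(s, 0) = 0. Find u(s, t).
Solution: Substitute u = exp(s)w.
Then u_s = exp(s)(w_s + w), u_ss = exp(s)(w_ss + 2w_s + w), u_tt = exp(s)w_tt; substituting and dividing by exp(s), the lower-order terms cancel: w_tt = (1/4)w_ss (standard wave equation).
Data for w: w(s,0) = exp(-s)u(s,0) = -sin(s) + 2sin(3s); w_t(s,0) = exp(-s)u_t(s,0) = 0. The boundary conditions carry over: w(0,t) = w(π,t) = 0.
Separating variables: w = Σ [A_n cos(ω_n t) + B_n sin(ω_n t)] sin(ns), ω_n = n/2. From ICs: A_1=-1, A_3=2.
So w(s,t) = -sin(s)cos(t/2) + 2sin(3s)cos(3t/2), and u(s,t) = exp(s)w(s,t).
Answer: u(s, t) = -exp(s)sin(s)cos(t/2) + 2exp(s)sin(3s)cos(3t/2)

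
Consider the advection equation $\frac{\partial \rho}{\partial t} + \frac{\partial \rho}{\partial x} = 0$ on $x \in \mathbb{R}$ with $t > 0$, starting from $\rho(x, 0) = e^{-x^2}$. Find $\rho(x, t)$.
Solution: By characteristics ($dx/dt = 1$), $\rho(x,t) = f(x - t)$ with $f = \rho( \cdot , 0)$.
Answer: $\rho(x, t) = e^{-(-t + x)^2}$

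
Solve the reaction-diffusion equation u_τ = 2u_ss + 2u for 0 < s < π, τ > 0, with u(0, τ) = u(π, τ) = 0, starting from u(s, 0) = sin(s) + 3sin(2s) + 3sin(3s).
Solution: Substitute u = exp(2τ)w, i.e. w = exp(-2τ)u.
By the product rule, u_τ = exp(2τ)(w_τ + 2w), u_ss = exp(2τ)w_ss.
Substituting into the PDE and dividing by exp(2τ): w_τ + 2w = 2w_ss + 2w.
The lower-order terms cancel, leaving the standard heat equation w_τ = 2w_ss.
Initial data for w: w(s,0) = u(s,0) = sin(s) + 3sin(2s) + 3sin(3s). The boundary conditions carry over: w(0,τ) = w(π,τ) = 0.
Solve for w:
  Using separation of variables w = X(s)T(τ):
  Eigenfunctions: sin(ns), n = 1, 2, 3, ...
  General solution: w(s, τ) = Σ c_n sin(ns) exp(-2n² τ)
  Matching w(s,0) = sin(s) + 3sin(2s) + 3sin(3s) term by term: c_1=1, c_2=3, c_3=3.
Hence w(s,τ) = exp(-2τ)sin(s) + 3exp(-8τ)sin(2s) + 3exp(-18τ)sin(3s).
Transform back: u(s,τ) = exp(2τ)w(s,τ).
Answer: u(s, τ) = sin(s) + 3exp(-6τ)sin(2s) + 3exp(-16τ)sin(3s)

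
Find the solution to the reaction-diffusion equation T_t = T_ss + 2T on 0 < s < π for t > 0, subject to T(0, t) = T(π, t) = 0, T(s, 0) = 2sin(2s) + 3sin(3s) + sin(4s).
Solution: Substitute T = exp(2t)u, i.e. u = exp(-2t)T.
By the product rule, T_t = exp(2t)(u_t + 2u), T_ss = exp(2t)u_ss.
Substituting into the PDE and dividing by exp(2t): u_t + 2u = u_ss + 2u.
The lower-order terms cancel, leaving the standard heat equation u_t = u_ss.
Initial data for u: u(s,0) = T(s,0) = 2sin(2s) + 3sin(3s) + sin(4s). The boundary conditions carry over: u(0,t) = u(π,t) = 0.
Solve for u:
  Using separation of variables u = X(s)G(t):
  Eigenfunctions: sin(ns), n = 1, 2, 3, ...
  General solution: u(s, t) = Σ c_n sin(ns) exp(-n² t)
  Matching u(s,0) = 2sin(2s) + 3sin(3s) + sin(4s) term by term: c_2=2, c_3=3, c_4=1.
Hence u(s,t) = 2exp(-4t)sin(2s) + 3exp(-9t)sin(3s) + exp(-16t)sin(4s).
Transform back: T(s,t) = exp(2t)u(s,t).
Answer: T(s, t) = 2exp(-2t)sin(2s) + 3exp(-7t)sin(3s) + exp(-14t)sin(4s)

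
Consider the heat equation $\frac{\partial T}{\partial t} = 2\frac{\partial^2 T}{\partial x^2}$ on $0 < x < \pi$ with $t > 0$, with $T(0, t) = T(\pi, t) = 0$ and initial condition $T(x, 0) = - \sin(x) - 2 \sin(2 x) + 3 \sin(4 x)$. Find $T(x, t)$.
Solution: Separating variables: $T = \sum c_n e^{-2n^2t} \sin(nx)$. From $T(x,0) = - \sin(x) - 2 \sin(2 x) + 3 \sin(4 x)$: $c_1=-1, c_2=-2, c_4=3$.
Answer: $T(x, t) = - e^{-2 t} \sin(x) - 2 e^{-8 t} \sin(2 x) + 3 e^{-32 t} \sin(4 x)$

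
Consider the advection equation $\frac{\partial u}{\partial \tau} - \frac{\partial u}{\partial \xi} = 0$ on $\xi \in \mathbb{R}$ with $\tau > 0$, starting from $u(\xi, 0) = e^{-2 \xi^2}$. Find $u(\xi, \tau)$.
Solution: By characteristics ($d\xi/d\tau = -1$), $u(\xi,\tau) = f(\xi + \tau)$ with $f = u( \cdot , 0)$.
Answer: $u(\xi, \tau) = e^{-2 (\tau + \xi)^2}$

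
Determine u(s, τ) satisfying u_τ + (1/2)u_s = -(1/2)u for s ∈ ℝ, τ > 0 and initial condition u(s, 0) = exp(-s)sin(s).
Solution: Substitute u = exp(-s)w, i.e. w = exp(s)u.
By the product rule, u_s = exp(-s)(w_s - w), u_τ = exp(-s)w_τ.
Substituting into the PDE and dividing by exp(-s): w_τ + (1/2)(w_s - w) = -(1/2)w.
The lower-order terms cancel, leaving the standard advection equation w_τ + (1/2)w_s = 0.
Initial data for w: w(s,0) = exp(s)u(s,0) = sin(s).
Solve for w:
  By method of characteristics (waves move right with speed 1/2):
  Along characteristics s - (1/2)τ = const, w is constant, so w(s,τ) = f(s - (1/2)τ) with f = w(·, 0).
Hence w(s,τ) = sin(s - τ/2).
Transform back: u(s,τ) = exp(-s)w(s,τ).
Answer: u(s, τ) = exp(-s)sin(s - τ/2)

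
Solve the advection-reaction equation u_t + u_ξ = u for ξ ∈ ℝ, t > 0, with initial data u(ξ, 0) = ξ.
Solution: Substitute u = exp(t)w, i.e. w = exp(-t)u.
By the product rule, u_t = exp(t)(w_t + w), u_ξ = exp(t)w_ξ.
Substituting into the PDE and dividing by exp(t): w_t + w + w_ξ = w.
The lower-order terms cancel, leaving the standard advection equation w_t + w_ξ = 0.
Initial data for w: w(ξ,0) = u(ξ,0) = ξ.
Solve for w:
  By method of characteristics (waves move right with speed 1):
  Along characteristics ξ - t = const, w is constant, so w(ξ,t) = f(ξ - t) with f = w(·, 0).
Hence w(ξ,t) = -t + ξ.
Transform back: u(ξ,t) = exp(t)w(ξ,t).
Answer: u(ξ, t) = -texp(t) + ξexp(t)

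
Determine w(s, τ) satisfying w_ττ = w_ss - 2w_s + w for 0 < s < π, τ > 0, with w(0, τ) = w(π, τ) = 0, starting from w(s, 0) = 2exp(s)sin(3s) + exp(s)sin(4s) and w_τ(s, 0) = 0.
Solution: Substitute w = exp(s)u.
Then w_s = exp(s)(u_s + u), w_ss = exp(s)(u_ss + 2u_s + u), w_ττ = exp(s)u_ττ; substituting and dividing by exp(s), the lower-order terms cancel: u_ττ = u_ss (standard wave equation).
Data for u: u(s,0) = exp(-s)w(s,0) = 2sin(3s) + sin(4s); u_τ(s,0) = exp(-s)w_τ(s,0) = 0. The boundary conditions carry over: u(0,τ) = u(π,τ) = 0.
Separating variables: u = Σ [A_n cos(ω_n τ) + B_n sin(ω_n τ)] sin(ns), ω_n = n. From ICs: A_3=2, A_4=1.
So u(s,τ) = 2sin(3s)cos(3τ) + sin(4s)cos(4τ), and w(s,τ) = exp(s)u(s,τ).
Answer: w(s, τ) = 2exp(s)sin(3s)cos(3τ) + exp(s)sin(4s)cos(4τ)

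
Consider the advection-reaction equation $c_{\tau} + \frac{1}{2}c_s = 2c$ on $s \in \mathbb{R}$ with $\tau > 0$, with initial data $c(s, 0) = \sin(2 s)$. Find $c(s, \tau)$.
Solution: Substitute $c = e^{2\tau}u$, i.e. $u = e^{-2\tau}c$.
By the product rule, $c_{\tau} = e^{2\tau}(u_{\tau} + 2u)$, $c_s = e^{2\tau}u_s$.
Substituting into the PDE and dividing by $e^{2\tau}$: $u_{\tau} + 2u + \frac{1}{2}u_s = 2u$.
The lower-order terms cancel, leaving the standard advection equation $u_{\tau} + \frac{1}{2}u_s = 0$.
Initial data for $u$: $u(s,0) = c(s,0) = \sin(2 s)$.
Solve for $u$:
  By method of characteristics (waves move right with speed 1/2):
  Along characteristics $s - \frac{1}{2}\tau =$ const, $u$ is constant, so $u(s,\tau) = f(s - \frac{1}{2}\tau)$ with $f = u( \cdot , 0)$.
Hence $u(s,\tau) = \sin(2 s - \tau)$.
Transform back: $c(s,\tau) = e^{2\tau}u(s,\tau)$.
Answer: $c(s, \tau) = - e^{2 \tau} \sin(\tau - 2 s)$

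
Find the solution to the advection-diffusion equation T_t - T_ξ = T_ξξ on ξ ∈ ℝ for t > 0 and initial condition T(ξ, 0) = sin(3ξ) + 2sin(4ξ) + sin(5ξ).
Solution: Change to a moving frame: let η = ξ + t, σ = t and write T(ξ,t) = u(η,σ).
By the chain rule T_t = u_σ + u_η, T_ξ = u_η, T_ξξ = u_ηη.
Then T_t - T_ξ = u_σ: the advection term cancels and the PDE becomes the heat equation u_σ = u_ηη on η ∈ ℝ.
Initial data: u(η,0) = T(η,0) = sin(3η) + 2sin(4η) + sin(5η).
On η ∈ ℝ each mode satisfies (sin(nη))″ = -n² sin(nη), so exp(-n²σ) sin(nη) solves the heat equation; by superposition u(η,σ) = Σ c_n exp(-n²σ) sin(nη).
Reading off the coefficients: c_3=1, c_4=2, c_5=1, so u(η,σ) = exp(-9σ)sin(3η) + 2exp(-16σ)sin(4η) + exp(-25σ)sin(5η).
Substituting back η = ξ + t, σ = t: T(ξ,t) = u(ξ + t, t).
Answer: T(ξ, t) = exp(-9t)sin(3t + 3ξ) + 2exp(-16t)sin(4t + 4ξ) + exp(-25t)sin(5t + 5ξ)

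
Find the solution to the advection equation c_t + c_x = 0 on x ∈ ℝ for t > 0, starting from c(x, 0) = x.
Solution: By method of characteristics (waves move right with speed 1):
Along characteristics x - t = const, c is constant, so c(x,t) = f(x - t) with f = c(·, 0).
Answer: c(x, t) = -t + x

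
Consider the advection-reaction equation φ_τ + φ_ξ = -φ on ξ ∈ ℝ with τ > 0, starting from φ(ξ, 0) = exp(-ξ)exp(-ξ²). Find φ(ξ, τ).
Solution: Substitute φ = exp(-ξ)u.
Then φ_ξ = exp(-ξ)(u_ξ - u), φ_τ = exp(-ξ)u_τ; substituting and dividing by exp(-ξ), the lower-order terms cancel: u_τ + u_ξ = 0 (standard advection equation).
Data for u: u(ξ,0) = exp(ξ)φ(ξ,0) = exp(-ξ²).
By characteristics (dξ/dτ = 1), u(ξ,τ) = f(ξ - τ) with f = u(·, 0).
So u(ξ,τ) = exp(-(ξ - τ)²), and φ(ξ,τ) = exp(-ξ)u(ξ,τ).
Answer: φ(ξ, τ) = exp(-ξ)exp(-(ξ - τ)²)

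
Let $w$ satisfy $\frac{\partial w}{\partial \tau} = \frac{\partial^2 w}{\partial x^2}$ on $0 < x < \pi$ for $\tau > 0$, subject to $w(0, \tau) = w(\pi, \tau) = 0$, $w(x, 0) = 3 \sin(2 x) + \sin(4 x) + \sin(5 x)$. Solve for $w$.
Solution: Using separation of variables $w = X(x)T(\tau)$:
Eigenfunctions: $\sin(nx)$, $n = 1, 2, 3, \ldots$
General solution: $w(x, \tau) = \sum c_n \sin(nx) e^{-n^2 \tau}$
Matching $w(x,0) = 3 \sin(2 x) + \sin(4 x) + \sin(5 x)$ term by term: $c_2=3, c_4=1, c_5=1$.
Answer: $w(x, \tau) = 3 e^{-4 \tau} \sin(2 x) + e^{-16 \tau} \sin(4 x) + e^{-25 \tau} \sin(5 x)$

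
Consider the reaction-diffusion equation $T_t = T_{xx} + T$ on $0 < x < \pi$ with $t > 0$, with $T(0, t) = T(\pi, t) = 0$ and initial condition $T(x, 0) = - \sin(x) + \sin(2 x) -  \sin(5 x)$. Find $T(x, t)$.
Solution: Substitute $T = e^{t}u$, i.e. $u = e^{-t}T$.
By the product rule, $T_t = e^{t}(u_t + u)$, $T_{xx} = e^{t}u_{xx}$.
Substituting into the PDE and dividing by $e^{t}$: $u_t + u = u_{xx} + u$.
The lower-order terms cancel, leaving the standard heat equation $u_t = u_{xx}$.
Initial data for $u$: $u(x,0) = T(x,0) = - \sin(x) + \sin(2 x) - \sin(5 x)$. The boundary conditions carry over: $u(0,t) = u(\pi,t) = 0$.
Solve for $u$:
  Using separation of variables $u = X(x)G(t)$:
  Eigenfunctions: $\sin(nx)$, $n = 1, 2, 3, \ldots$
  General solution: $u(x, t) = \sum c_n \sin(nx) e^{-n^2 t}$
  Matching $u(x,0) = - \sin(x) + \sin(2 x) - \sin(5 x)$ term by term: $c_1=-1, c_2=1, c_5=-1$.
Hence $u(x,t) = - e^{-t} \sin(x) + e^{-4 t} \sin(2 x) - e^{-25 t} \sin(5 x)$.
Transform back: $T(x,t) = e^{t}u(x,t)$.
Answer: $T(x, t) = - \sin(x) + e^{-3 t} \sin(2 x) -  e^{-24 t} \sin(5 x)$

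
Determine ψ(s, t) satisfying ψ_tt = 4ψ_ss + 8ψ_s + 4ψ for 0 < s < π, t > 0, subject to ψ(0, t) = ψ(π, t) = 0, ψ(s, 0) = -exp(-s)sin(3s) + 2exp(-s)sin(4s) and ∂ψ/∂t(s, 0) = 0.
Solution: Substitute ψ = exp(-s)u.
Then ψ_s = exp(-s)(u_s - u), ψ_ss = exp(-s)(u_ss - 2u_s + u), ψ_tt = exp(-s)u_tt; substituting and dividing by exp(-s), the lower-order terms cancel: u_tt = 4u_ss (standard wave equation).
Data for u: u(s,0) = exp(s)ψ(s,0) = -sin(3s) + 2sin(4s); u_t(s,0) = exp(s)ψ_t(s,0) = 0. The boundary conditions carry over: u(0,t) = u(π,t) = 0.
Separating variables: u = Σ [A_n cos(ω_n t) + B_n sin(ω_n t)] sin(ns), ω_n = 2n. From ICs: A_3=-1, A_4=2.
So u(s,t) = -sin(3s)cos(6t) + 2sin(4s)cos(8t), and ψ(s,t) = exp(-s)u(s,t).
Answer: ψ(s, t) = -exp(-s)sin(3s)cos(6t) + 2exp(-s)sin(4s)cos(8t)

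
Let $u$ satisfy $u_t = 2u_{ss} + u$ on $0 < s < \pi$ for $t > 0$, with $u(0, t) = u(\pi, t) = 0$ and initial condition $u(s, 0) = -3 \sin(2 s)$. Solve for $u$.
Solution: Substitute $u = e^{t}w$, i.e. $w = e^{-t}u$.
By the product rule, $u_t = e^{t}(w_t + w)$, $u_{ss} = e^{t}w_{ss}$.
Substituting into the PDE and dividing by $e^{t}$: $w_t + w = 2w_{ss} + w$.
The lower-order terms cancel, leaving the standard heat equation $w_t = 2w_{ss}$.
Initial data for $w$: $w(s,0) = u(s,0) = -3 \sin(2 s)$. The boundary conditions carry over: $w(0,t) = w(\pi,t) = 0$.
Solve for $w$:
  Using separation of variables $w = X(s)T(t)$:
  Eigenfunctions: $\sin(ns)$, $n = 1, 2, 3, \ldots$
  General solution: $w(s, t) = \sum c_n \sin(ns) e^{-2n^2 t}$
  Matching $w(s,0) = -3 \sin(2 s)$ term by term: $c_2=-3$.
Hence $w(s,t) = -3 e^{-8 t} \sin(2 s)$.
Transform back: $u(s,t) = e^{t}w(s,t)$.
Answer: $u(s, t) = -3 e^{-7 t} \sin(2 s)$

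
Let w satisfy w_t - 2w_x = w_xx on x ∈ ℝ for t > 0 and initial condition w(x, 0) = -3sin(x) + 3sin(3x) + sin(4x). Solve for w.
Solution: Moving frame: η = x + 2t, σ = t, w = u(η,σ), so w_t = u_σ + 2u_η and w_xx = u_ηη.
Hence w_t - 2w_x = u_σ and the PDE becomes the heat equation u_σ = u_ηη on η ∈ ℝ.
Initial data: u(η,0) = w(η,0) = -3sin(η) + 3sin(3η) + sin(4η). Each mode sin(nη) decays as exp(-n²σ) on ℝ, so u(η,σ) = Σ c_n exp(-n²σ) sin(nη) with c_1=-3, c_3=3, c_4=1: u(η,σ) = -3exp(-σ)sin(η) + 3exp(-9σ)sin(3η) + exp(-16σ)sin(4η).
Substituting back: w(x,t) = u(x + 2t, t).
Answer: w(x, t) = -3exp(-t)sin(2t + x) + 3exp(-9t)sin(6t + 3x) + exp(-16t)sin(8t + 4x)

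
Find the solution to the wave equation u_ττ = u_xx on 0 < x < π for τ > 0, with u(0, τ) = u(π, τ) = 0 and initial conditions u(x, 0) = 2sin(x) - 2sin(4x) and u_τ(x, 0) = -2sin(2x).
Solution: Separating variables: u = Σ [A_n cos(ω_n τ) + B_n sin(ω_n τ)] sin(nx), ω_n = n. From ICs (B_n = velocity coefficient / ω_n): A_1=2, A_4=-2, B_2=-1.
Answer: u(x, τ) = 2sin(x)cos(τ) - sin(2x)sin(2τ) - 2sin(4x)cos(4τ)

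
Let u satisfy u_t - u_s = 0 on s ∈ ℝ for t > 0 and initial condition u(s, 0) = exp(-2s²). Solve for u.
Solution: By characteristics (ds/dt = -1), u(s,t) = f(s + t) with f = u(·, 0).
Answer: u(s, t) = exp(-2(s + t)²)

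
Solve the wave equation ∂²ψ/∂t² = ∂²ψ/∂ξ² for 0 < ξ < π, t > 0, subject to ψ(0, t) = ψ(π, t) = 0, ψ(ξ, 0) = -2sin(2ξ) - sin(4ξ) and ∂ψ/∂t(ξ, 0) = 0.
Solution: Using separation of variables ψ = X(ξ)T(t):
Eigenfunctions: sin(nξ), n = 1, 2, 3, ...
General solution: ψ(ξ, t) = Σ [A_n cos(n t) + B_n sin(n t)] sin(nξ)
From ψ(ξ,0) = -2sin(2ξ) - sin(4ξ): A_2=-2, A_4=-1. From ψ_t(ξ,0) = 0: all B_n = 0.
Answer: ψ(ξ, t) = -2sin(2ξ)cos(2t) - sin(4ξ)cos(4t)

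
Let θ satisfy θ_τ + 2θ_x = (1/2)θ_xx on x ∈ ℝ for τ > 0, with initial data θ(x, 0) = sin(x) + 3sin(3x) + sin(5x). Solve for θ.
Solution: Moving frame: η = x - 2τ, σ = τ, θ = u(η,σ), so θ_τ = u_σ - 2u_η and θ_xx = u_ηη.
Hence θ_τ + 2θ_x = u_σ and the PDE becomes the heat equation u_σ = (1/2)u_ηη on η ∈ ℝ.
Initial data: u(η,0) = θ(η,0) = sin(η) + 3sin(3η) + sin(5η). Each mode sin(nη) decays as exp(-n²σ/2) on ℝ, so u(η,σ) = Σ c_n exp(-n²σ/2) sin(nη) with c_1=1, c_3=3, c_5=1: u(η,σ) = exp(-σ/2)sin(η) + 3exp(-9σ/2)sin(3η) + exp(-25σ/2)sin(5η).
Substituting back: θ(x,τ) = u(x - 2τ, τ).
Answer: θ(x, τ) = exp(-τ/2)sin(x - 2τ) + 3exp(-9τ/2)sin(3x - 6τ) + exp(-25τ/2)sin(5x - 10τ)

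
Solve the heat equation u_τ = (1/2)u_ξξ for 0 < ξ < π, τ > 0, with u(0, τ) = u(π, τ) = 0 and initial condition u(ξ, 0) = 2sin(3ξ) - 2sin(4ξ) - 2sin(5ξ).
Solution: Using separation of variables u = X(ξ)T(τ):
Eigenfunctions: sin(nξ), n = 1, 2, 3, ...
General solution: u(ξ, τ) = Σ c_n sin(nξ) exp(-n² τ/2)
Matching u(ξ,0) = 2sin(3ξ) - 2sin(4ξ) - 2sin(5ξ) term by term: c_3=2, c_4=-2, c_5=-2.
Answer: u(ξ, τ) = -2exp(-8τ)sin(4ξ) + 2exp(-9τ/2)sin(3ξ) - 2exp(-25τ/2)sin(5ξ)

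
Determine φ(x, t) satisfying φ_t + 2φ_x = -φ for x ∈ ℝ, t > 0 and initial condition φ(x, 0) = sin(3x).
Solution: Substitute φ = exp(-t)u, i.e. u = exp(t)φ.
By the product rule, φ_t = exp(-t)(u_t - u), φ_x = exp(-t)u_x.
Substituting into the PDE and dividing by exp(-t): u_t - u + 2u_x = -u.
The lower-order terms cancel, leaving the standard advection equation u_t + 2u_x = 0.
Initial data for u: u(x,0) = φ(x,0) = sin(3x).
Solve for u:
  By method of characteristics (waves move right with speed 2):
  Along characteristics x - 2t = const, u is constant, so u(x,t) = f(x - 2t) with f = u(·, 0).
Hence u(x,t) = -sin(6t - 3x).
Transform back: φ(x,t) = exp(-t)u(x,t).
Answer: φ(x, t) = -exp(-t)sin(6t - 3x)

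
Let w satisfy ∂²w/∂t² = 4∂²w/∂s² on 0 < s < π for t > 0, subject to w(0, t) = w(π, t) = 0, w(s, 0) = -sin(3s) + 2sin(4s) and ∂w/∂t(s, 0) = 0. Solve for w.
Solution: Using separation of variables w = X(s)T(t):
Eigenfunctions: sin(ns), n = 1, 2, 3, ...
General solution: w(s, t) = Σ [A_n cos(2n t) + B_n sin(2n t)] sin(ns)
From w(s,0) = -sin(3s) + 2sin(4s): A_3=-1, A_4=2. From w_t(s,0) = 0: all B_n = 0.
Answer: w(s, t) = -sin(3s)cos(6t) + 2sin(4s)cos(8t)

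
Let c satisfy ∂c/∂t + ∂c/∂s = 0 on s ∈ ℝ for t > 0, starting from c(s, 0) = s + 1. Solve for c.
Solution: By characteristics (ds/dt = 1), c(s,t) = f(s - t) with f = c(·, 0).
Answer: c(s, t) = s - t + 1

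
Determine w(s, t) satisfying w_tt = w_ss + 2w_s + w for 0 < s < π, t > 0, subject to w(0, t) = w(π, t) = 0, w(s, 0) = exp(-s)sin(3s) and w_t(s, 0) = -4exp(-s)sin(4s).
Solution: Substitute w = exp(-s)u.
Then w_s = exp(-s)(u_s - u), w_ss = exp(-s)(u_ss - 2u_s + u), w_tt = exp(-s)u_tt; substituting and dividing by exp(-s), the lower-order terms cancel: u_tt = u_ss (standard wave equation).
Data for u: u(s,0) = exp(s)w(s,0) = sin(3s); u_t(s,0) = exp(s)w_t(s,0) = -4sin(4s). The boundary conditions carry over: u(0,t) = u(π,t) = 0.
Separating variables: u = Σ [A_n cos(ω_n t) + B_n sin(ω_n t)] sin(ns), ω_n = n. From ICs (B_n = velocity coefficient / ω_n): A_3=1, B_4=-1.
So u(s,t) = sin(3s)cos(3t) - sin(4s)sin(4t), and w(s,t) = exp(-s)u(s,t).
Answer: w(s, t) = exp(-s)sin(3s)cos(3t) - exp(-s)sin(4s)sin(4t)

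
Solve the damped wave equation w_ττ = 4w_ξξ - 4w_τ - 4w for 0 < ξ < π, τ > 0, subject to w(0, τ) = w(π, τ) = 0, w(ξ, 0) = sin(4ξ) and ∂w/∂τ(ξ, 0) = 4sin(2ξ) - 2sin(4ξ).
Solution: Substitute w = exp(-2τ)u, i.e. u = exp(2τ)w.
By the product rule, w_τ = exp(-2τ)(u_τ - 2u), w_ττ = exp(-2τ)(u_ττ - 4u_τ + 4u), w_ξξ = exp(-2τ)u_ξξ.
Substituting into the PDE and dividing by exp(-2τ): u_ττ - 4u_τ + 4u = 4u_ξξ - 4(u_τ - 2u) - 4u.
The lower-order terms cancel, leaving the standard wave equation u_ττ = 4u_ξξ.
Initial data for u: u(ξ,0) = w(ξ,0) = sin(4ξ); u_τ(ξ,0) = w_τ(ξ,0) + 2w(ξ,0) = 4sin(2ξ). The boundary conditions carry over: u(0,τ) = u(π,τ) = 0.
Solve for u:
  Using separation of variables u = X(ξ)T(τ):
  Eigenfunctions: sin(nξ), n = 1, 2, 3, ...
  General solution: u(ξ, τ) = Σ [A_n cos(2n τ) + B_n sin(2n τ)] sin(nξ)
  From u(ξ,0) = sin(4ξ): A_4=1. From u_τ(ξ,0) = 4sin(2ξ), using u_τ(ξ,0) = Σ ω_n B_n sin(nξ) with ω_n = 2n: B_2 = 4/4 = 1.
Hence u(ξ,τ) = sin(2ξ)sin(4τ) + sin(4ξ)cos(8τ).
Transform back: w(ξ,τ) = exp(-2τ)u(ξ,τ).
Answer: w(ξ, τ) = exp(-2τ)sin(2ξ)sin(4τ) + exp(-2τ)sin(4ξ)cos(8τ)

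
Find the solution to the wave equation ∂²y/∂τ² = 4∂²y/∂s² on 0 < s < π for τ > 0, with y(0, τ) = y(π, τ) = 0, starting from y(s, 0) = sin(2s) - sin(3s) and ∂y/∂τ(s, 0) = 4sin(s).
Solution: Using separation of variables y = X(s)T(τ):
Eigenfunctions: sin(ns), n = 1, 2, 3, ...
General solution: y(s, τ) = Σ [A_n cos(2n τ) + B_n sin(2n τ)] sin(ns)
From y(s,0) = sin(2s) - sin(3s): A_2=1, A_3=-1. From y_τ(s,0) = 4sin(s), using y_τ(s,0) = Σ ω_n B_n sin(ns) with ω_n = 2n: B_1 = 4/2 = 2.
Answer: y(s, τ) = 2sin(s)sin(2τ) + sin(2s)cos(4τ) - sin(3s)cos(6τ)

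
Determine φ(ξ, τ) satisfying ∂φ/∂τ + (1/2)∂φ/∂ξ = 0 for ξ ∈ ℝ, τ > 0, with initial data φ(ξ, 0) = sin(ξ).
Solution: By method of characteristics (waves move right with speed 1/2):
Along characteristics ξ - (1/2)τ = const, φ is constant, so φ(ξ,τ) = f(ξ - (1/2)τ) with f = φ(·, 0).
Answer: φ(ξ, τ) = sin(ξ - τ/2)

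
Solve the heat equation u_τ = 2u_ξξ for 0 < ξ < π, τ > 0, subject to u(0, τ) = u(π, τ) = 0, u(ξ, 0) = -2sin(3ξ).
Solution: Separating variables: u = Σ c_n exp(-2n²τ) sin(nξ). From u(ξ,0) = -2sin(3ξ): c_3=-2.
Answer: u(ξ, τ) = -2exp(-18τ)sin(3ξ)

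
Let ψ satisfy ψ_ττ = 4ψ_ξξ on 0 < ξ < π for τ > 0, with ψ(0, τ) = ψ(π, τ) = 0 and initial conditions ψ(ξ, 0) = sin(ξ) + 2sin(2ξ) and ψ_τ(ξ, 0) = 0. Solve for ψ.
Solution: Using separation of variables ψ = X(ξ)T(τ):
Eigenfunctions: sin(nξ), n = 1, 2, 3, ...
General solution: ψ(ξ, τ) = Σ [A_n cos(2n τ) + B_n sin(2n τ)] sin(nξ)
From ψ(ξ,0) = sin(ξ) + 2sin(2ξ): A_1=1, A_2=2. From ψ_τ(ξ,0) = 0: all B_n = 0.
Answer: ψ(ξ, τ) = sin(ξ)cos(2τ) + 2sin(2ξ)cos(4τ)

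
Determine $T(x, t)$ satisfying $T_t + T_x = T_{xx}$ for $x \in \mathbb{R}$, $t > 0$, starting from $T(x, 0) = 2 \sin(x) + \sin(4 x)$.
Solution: Moving frame: $\eta = x - t$, $\sigma = t$, $T = u(\eta,\sigma)$, so $T_t = u_{\sigma} - u_{\eta}$ and $T_{xx} = u_{\eta\eta}$.
Hence $T_t + T_x = u_{\sigma}$ and the PDE becomes the heat equation $u_{\sigma} = u_{\eta\eta}$ on $\eta \in \mathbb{R}$.
Initial data: $u(\eta,0) = T(\eta,0) = 2 \sin(\eta) + \sin(4 \eta)$. Each mode $\sin(n\eta)$ decays as $e^{-n^2\sigma}$ on $\mathbb{R}$, so $u(\eta,\sigma) = \sum c_n e^{-n^2\sigma} \sin(n\eta)$ with $c_1=2, c_4=1$: $u(\eta,\sigma) = 2 e^{-\sigma} \sin(\eta) + e^{-16 \sigma} \sin(4 \eta)$.
Substituting back: $T(x,t) = u(x - t, t)$.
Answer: $T(x, t) = -2 e^{-t} \sin(t - x) -  e^{-16 t} \sin(4 t - 4 x)$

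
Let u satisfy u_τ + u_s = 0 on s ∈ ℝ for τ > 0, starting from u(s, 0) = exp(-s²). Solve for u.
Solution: By method of characteristics (waves move right with speed 1):
Along characteristics s - τ = const, u is constant, so u(s,τ) = f(s - τ) with f = u(·, 0).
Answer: u(s, τ) = exp(-(s - τ)²)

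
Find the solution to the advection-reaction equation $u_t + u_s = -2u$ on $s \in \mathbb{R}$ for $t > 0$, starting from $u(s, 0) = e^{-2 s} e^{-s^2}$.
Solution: Substitute $u = e^{-2s}w$, i.e. $w = e^{2s}u$.
By the product rule, $u_s = e^{-2s}(w_s - 2w)$, $u_t = e^{-2s}w_t$.
Substituting into the PDE and dividing by $e^{-2s}$: $w_t + (w_s - 2w) = -2w$.
The lower-order terms cancel, leaving the standard advection equation $w_t + w_s = 0$.
Initial data for $w$: $w(s,0) = e^{2s}u(s,0) = e^{-s^2}$.
Solve for $w$:
  By method of characteristics (waves move right with speed 1):
  Along characteristics $s - t =$ const, $w$ is constant, so $w(s,t) = f(s - t)$ with $f = w( \cdot , 0)$.
Hence $w(s,t) = e^{-(s - t)^2}$.
Transform back: $u(s,t) = e^{-2s}w(s,t)$.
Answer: $u(s, t) = e^{-2 s} e^{-(s - t)^2}$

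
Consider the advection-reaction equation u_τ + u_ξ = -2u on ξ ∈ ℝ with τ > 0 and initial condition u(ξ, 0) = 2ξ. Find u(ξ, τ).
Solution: Substitute u = exp(-2τ)w, i.e. w = exp(2τ)u.
By the product rule, u_τ = exp(-2τ)(w_τ - 2w), u_ξ = exp(-2τ)w_ξ.
Substituting into the PDE and dividing by exp(-2τ): w_τ - 2w + w_ξ = -2w.
The lower-order terms cancel, leaving the standard advection equation w_τ + w_ξ = 0.
Initial data for w: w(ξ,0) = u(ξ,0) = 2ξ.
Solve for w:
  By method of characteristics (waves move right with speed 1):
  Along characteristics ξ - τ = const, w is constant, so w(ξ,τ) = f(ξ - τ) with f = w(·, 0).
Hence w(ξ,τ) = 2ξ - 2τ.
Transform back: u(ξ,τ) = exp(-2τ)w(ξ,τ).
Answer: u(ξ, τ) = 2ξexp(-2τ) - 2τexp(-2τ)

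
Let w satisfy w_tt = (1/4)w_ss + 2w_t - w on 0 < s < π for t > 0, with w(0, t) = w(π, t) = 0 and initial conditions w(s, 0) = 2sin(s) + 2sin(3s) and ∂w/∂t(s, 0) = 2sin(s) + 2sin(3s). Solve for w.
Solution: Substitute w = exp(t)u.
Then w_t = exp(t)(u_t + u), w_tt = exp(t)(u_tt + 2u_t + u), w_ss = exp(t)u_ss; substituting and dividing by exp(t), the lower-order terms cancel: u_tt = (1/4)u_ss (standard wave equation).
Data for u: u(s,0) = w(s,0) = 2sin(s) + 2sin(3s); u_t(s,0) = w_t(s,0) - w(s,0) = 0. The boundary conditions carry over: u(0,t) = u(π,t) = 0.
Separating variables: u = Σ [A_n cos(ω_n t) + B_n sin(ω_n t)] sin(ns), ω_n = n/2. From ICs: A_1=2, A_3=2.
So u(s,t) = 2sin(s)cos(t/2) + 2sin(3s)cos(3t/2), and w(s,t) = exp(t)u(s,t).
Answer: w(s, t) = 2exp(t)sin(s)cos(t/2) + 2exp(t)sin(3s)cos(3t/2)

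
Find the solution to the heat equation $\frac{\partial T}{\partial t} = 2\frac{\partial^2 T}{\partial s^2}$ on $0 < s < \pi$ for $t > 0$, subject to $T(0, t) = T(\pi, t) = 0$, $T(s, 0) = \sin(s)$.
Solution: Separating variables: $T = \sum c_n e^{-2n^2t} \sin(ns)$. From $T(s,0) = \sin(s)$: $c_1=1$.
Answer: $T(s, t) = e^{-2 t} \sin(s)$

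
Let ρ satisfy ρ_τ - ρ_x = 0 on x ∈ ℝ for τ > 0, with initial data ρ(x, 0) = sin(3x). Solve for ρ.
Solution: By characteristics (dx/dτ = -1), ρ(x,τ) = f(x + τ) with f = ρ(·, 0).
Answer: ρ(x, τ) = sin(3x + 3τ)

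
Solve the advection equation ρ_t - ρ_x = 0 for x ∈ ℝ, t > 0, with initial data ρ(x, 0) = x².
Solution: By characteristics (dx/dt = -1), ρ(x,t) = f(x + t) with f = ρ(·, 0).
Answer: ρ(x, t) = t² + 2tx + x²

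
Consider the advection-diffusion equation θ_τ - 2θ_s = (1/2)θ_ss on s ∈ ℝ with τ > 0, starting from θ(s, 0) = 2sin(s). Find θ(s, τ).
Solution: Moving frame: η = s + 2τ, σ = τ, θ = u(η,σ), so θ_τ = u_σ + 2u_η and θ_ss = u_ηη.
Hence θ_τ - 2θ_s = u_σ and the PDE becomes the heat equation u_σ = (1/2)u_ηη on η ∈ ℝ.
Initial data: u(η,0) = θ(η,0) = 2sin(η). Each mode sin(nη) decays as exp(-n²σ/2) on ℝ, so u(η,σ) = Σ c_n exp(-n²σ/2) sin(nη) with c_1=2: u(η,σ) = 2exp(-σ/2)sin(η).
Substituting back: θ(s,τ) = u(s + 2τ, τ).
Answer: θ(s, τ) = 2exp(-τ/2)sin(s + 2τ)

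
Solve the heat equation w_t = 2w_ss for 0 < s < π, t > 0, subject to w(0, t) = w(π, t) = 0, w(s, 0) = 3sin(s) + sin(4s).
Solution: Separating variables: w = Σ c_n exp(-2n²t) sin(ns). From w(s,0) = 3sin(s) + sin(4s): c_1=3, c_4=1.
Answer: w(s, t) = 3exp(-2t)sin(s) + exp(-32t)sin(4s)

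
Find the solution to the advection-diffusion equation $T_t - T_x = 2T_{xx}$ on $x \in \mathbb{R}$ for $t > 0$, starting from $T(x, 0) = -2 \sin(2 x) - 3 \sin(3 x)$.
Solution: Change to a moving frame: let $\eta = x + t$, $\sigma = t$ and write $T(x,t) = u(\eta,\sigma)$.
By the chain rule $T_t = u_{\sigma} + u_{\eta}$, $T_x = u_{\eta}$, $T_{xx} = u_{\eta\eta}$.
Then $T_t - T_x = u_{\sigma}$: the advection term cancels and the PDE becomes the heat equation $u_{\sigma} = 2u_{\eta\eta}$ on $\eta \in \mathbb{R}$.
Initial data: $u(\eta,0) = T(\eta,0) = -2 \sin(2 \eta) - 3 \sin(3 \eta)$.
On $\eta \in \mathbb{R}$ each mode satisfies $(\sin(n\eta))'' = -n^2 \sin(n\eta)$, so $e^{-2n^2\sigma} \sin(n\eta)$ solves the heat equation; by superposition $u(\eta,\sigma) = \sum c_n e^{-2n^2\sigma} \sin(n\eta)$.
Reading off the coefficients: $c_2=-2, c_3=-3$, so $u(\eta,\sigma) = -2 e^{-8 \sigma} \sin(2 \eta) - 3 e^{-18 \sigma} \sin(3 \eta)$.
Substituting back $\eta = x + t$, $\sigma = t$: $T(x,t) = u(x + t, t)$.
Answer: $T(x, t) = -2 e^{-8 t} \sin(2 t + 2 x) - 3 e^{-18 t} \sin(3 t + 3 x)$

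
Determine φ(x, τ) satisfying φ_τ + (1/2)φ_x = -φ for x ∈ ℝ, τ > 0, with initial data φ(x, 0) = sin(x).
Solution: Substitute φ = exp(-τ)u.
Then φ_τ = exp(-τ)(u_τ - u), φ_x = exp(-τ)u_x; substituting and dividing by exp(-τ), the lower-order terms cancel: u_τ + (1/2)u_x = 0 (standard advection equation).
Data for u: u(x,0) = φ(x,0) = sin(x).
By characteristics (dx/dτ = 1/2), u(x,τ) = f(x - (1/2)τ) with f = u(·, 0).
So u(x,τ) = sin(x - τ/2), and φ(x,τ) = exp(-τ)u(x,τ).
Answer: φ(x, τ) = exp(-τ)sin(x - τ/2)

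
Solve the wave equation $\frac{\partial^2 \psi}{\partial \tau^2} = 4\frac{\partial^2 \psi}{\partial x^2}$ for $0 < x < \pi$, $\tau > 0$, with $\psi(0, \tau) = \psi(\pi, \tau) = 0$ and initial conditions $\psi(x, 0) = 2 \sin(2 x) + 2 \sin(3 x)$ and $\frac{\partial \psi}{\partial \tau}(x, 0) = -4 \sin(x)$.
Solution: Using separation of variables $\psi = X(x)T(\tau)$:
Eigenfunctions: $\sin(nx)$, $n = 1, 2, 3, \ldots$
General solution: $\psi(x, \tau) = \sum [A_n \cos(2n \tau) + B_n \sin(2n \tau)] \sin(nx)$
From $\psi(x,0) = 2 \sin(2 x) + 2 \sin(3 x)$: $A_2=2, A_3=2$. From $\psi_{\tau}(x,0) = -4 \sin(x)$, using $\psi_{\tau}(x,0) = \sum \omega_n B_n \sin(nx)$ with $\omega_n = 2n$: $B_1 = (-4)/2 = -2$.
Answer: $\psi(x, \tau) = -2 \sin(2 \tau) \sin(x) + 2 \sin(2 x) \cos(4 \tau) + 2 \sin(3 x) \cos(6 \tau)$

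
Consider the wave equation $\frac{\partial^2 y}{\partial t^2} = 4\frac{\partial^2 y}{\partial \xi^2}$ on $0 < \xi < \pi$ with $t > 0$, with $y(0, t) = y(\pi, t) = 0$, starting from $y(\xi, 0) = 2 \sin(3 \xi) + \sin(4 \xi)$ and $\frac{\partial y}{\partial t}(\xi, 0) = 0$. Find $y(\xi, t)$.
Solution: Using separation of variables $y = X(\xi)T(t)$:
Eigenfunctions: $\sin(n\xi)$, $n = 1, 2, 3, \ldots$
General solution: $y(\xi, t) = \sum [A_n \cos(2n t) + B_n \sin(2n t)] \sin(n\xi)$
From $y(\xi,0) = 2 \sin(3 \xi) + \sin(4 \xi)$: $A_3=2, A_4=1$. From $y_t(\xi,0) = 0$: all $B_n = 0$.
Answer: $y(\xi, t) = 2 \sin(3 \xi) \cos(6 t) + \sin(4 \xi) \cos(8 t)$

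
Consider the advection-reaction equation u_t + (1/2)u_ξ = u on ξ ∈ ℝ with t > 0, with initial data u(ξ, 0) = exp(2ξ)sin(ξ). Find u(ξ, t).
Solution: Substitute u = exp(2ξ)w.
Then u_ξ = exp(2ξ)(w_ξ + 2w), u_t = exp(2ξ)w_t; substituting and dividing by exp(2ξ), the lower-order terms cancel: w_t + (1/2)w_ξ = 0 (standard advection equation).
Data for w: w(ξ,0) = exp(-2ξ)u(ξ,0) = sin(ξ).
By characteristics (dξ/dt = 1/2), w(ξ,t) = f(ξ - (1/2)t) with f = w(·, 0).
So w(ξ,t) = -sin(t/2 - ξ), and u(ξ,t) = exp(2ξ)w(ξ,t).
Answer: u(ξ, t) = -exp(2ξ)sin(t/2 - ξ)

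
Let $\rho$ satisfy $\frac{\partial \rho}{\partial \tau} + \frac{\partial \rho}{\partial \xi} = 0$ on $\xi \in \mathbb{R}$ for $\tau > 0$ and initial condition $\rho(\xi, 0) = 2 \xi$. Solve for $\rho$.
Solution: By method of characteristics (waves move right with speed 1):
Along characteristics $\xi - \tau =$ const, $\rho$ is constant, so $\rho(\xi,\tau) = f(\xi - \tau)$ with $f = \rho( \cdot , 0)$.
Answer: $\rho(\xi, \tau) = -2 \tau + 2 \xi$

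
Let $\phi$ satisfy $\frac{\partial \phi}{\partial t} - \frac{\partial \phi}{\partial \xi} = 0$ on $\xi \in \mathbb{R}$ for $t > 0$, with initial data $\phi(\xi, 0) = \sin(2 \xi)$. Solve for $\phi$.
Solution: By method of characteristics (waves move left with speed 1):
Along characteristics $\xi + t =$ const, $\phi$ is constant, so $\phi(\xi,t) = f(\xi + t)$ with $f = \phi( \cdot , 0)$.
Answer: $\phi(\xi, t) = \sin(2 \xi + 2 t)$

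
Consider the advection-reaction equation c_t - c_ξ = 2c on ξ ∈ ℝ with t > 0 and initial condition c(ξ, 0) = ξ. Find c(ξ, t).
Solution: Substitute c = exp(2t)u, i.e. u = exp(-2t)c.
By the product rule, c_t = exp(2t)(u_t + 2u), c_ξ = exp(2t)u_ξ.
Substituting into the PDE and dividing by exp(2t): u_t + 2u - u_ξ = 2u.
The lower-order terms cancel, leaving the standard advection equation u_t - u_ξ = 0.
Initial data for u: u(ξ,0) = c(ξ,0) = ξ.
Solve for u:
  By method of characteristics (waves move left with speed 1):
  Along characteristics ξ + t = const, u is constant, so u(ξ,t) = f(ξ + t) with f = u(·, 0).
Hence u(ξ,t) = t + ξ.
Transform back: c(ξ,t) = exp(2t)u(ξ,t).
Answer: c(ξ, t) = texp(2t) + ξexp(2t)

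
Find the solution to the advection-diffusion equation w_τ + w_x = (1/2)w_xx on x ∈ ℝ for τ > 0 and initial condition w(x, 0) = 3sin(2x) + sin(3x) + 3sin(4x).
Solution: Change to a moving frame: let η = x - τ, σ = τ and write w(x,τ) = u(η,σ).
By the chain rule w_τ = u_σ - u_η, w_x = u_η, w_xx = u_ηη.
Then w_τ + w_x = u_σ: the advection term cancels and the PDE becomes the heat equation u_σ = (1/2)u_ηη on η ∈ ℝ.
Initial data: u(η,0) = w(η,0) = 3sin(2η) + sin(3η) + 3sin(4η).
On η ∈ ℝ each mode satisfies (sin(nη))″ = -n² sin(nη), so exp(-n²σ/2) sin(nη) solves the heat equation; by superposition u(η,σ) = Σ c_n exp(-n²σ/2) sin(nη).
Reading off the coefficients: c_2=3, c_3=1, c_4=3, so u(η,σ) = 3exp(-2σ)sin(2η) + 3exp(-8σ)sin(4η) + exp(-9σ/2)sin(3η).
Substituting back η = x - τ, σ = τ: w(x,τ) = u(x - τ, τ).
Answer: w(x, τ) = 3exp(-2τ)sin(2x - 2τ) + 3exp(-8τ)sin(4x - 4τ) + exp(-9τ/2)sin(3x - 3τ)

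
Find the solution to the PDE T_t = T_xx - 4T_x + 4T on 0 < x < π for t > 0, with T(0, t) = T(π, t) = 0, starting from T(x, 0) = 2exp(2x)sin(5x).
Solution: Substitute T = exp(2x)u, i.e. u = exp(-2x)T.
By the product rule, T_x = exp(2x)(u_x + 2u), T_xx = exp(2x)(u_xx + 4u_x + 4u), T_t = exp(2x)u_t.
Substituting into the PDE and dividing by exp(2x): u_t = (u_xx + 4u_x + 4u) - 4(u_x + 2u) + 4u.
The lower-order terms cancel, leaving the standard heat equation u_t = u_xx.
Initial data for u: u(x,0) = exp(-2x)T(x,0) = 2sin(5x). The boundary conditions carry over: u(0,t) = u(π,t) = 0.
Solve for u:
  Using separation of variables u = X(x)G(t):
  Eigenfunctions: sin(nx), n = 1, 2, 3, ...
  General solution: u(x, t) = Σ c_n sin(nx) exp(-n² t)
  Matching u(x,0) = 2sin(5x) term by term: c_5=2.
Hence u(x,t) = 2exp(-25t)sin(5x).
Transform back: T(x,t) = exp(2x)u(x,t).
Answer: T(x, t) = 2exp(-25t)exp(2x)sin(5x)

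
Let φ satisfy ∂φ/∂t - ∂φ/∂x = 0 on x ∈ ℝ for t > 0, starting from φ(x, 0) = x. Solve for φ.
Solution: By method of characteristics (waves move left with speed 1):
Along characteristics x + t = const, φ is constant, so φ(x,t) = f(x + t) with f = φ(·, 0).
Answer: φ(x, t) = t + x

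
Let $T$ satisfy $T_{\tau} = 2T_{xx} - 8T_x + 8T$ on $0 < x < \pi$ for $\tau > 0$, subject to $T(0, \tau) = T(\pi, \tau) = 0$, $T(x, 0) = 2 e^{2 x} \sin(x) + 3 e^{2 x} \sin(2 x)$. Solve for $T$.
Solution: Substitute $T = e^{2x}u$.
Then $T_x = e^{2x}(u_x + 2u)$, $T_{xx} = e^{2x}(u_{xx} + 4u_x + 4u)$, $T_{\tau} = e^{2x}u_{\tau}$; substituting and dividing by $e^{2x}$, the lower-order terms cancel: $u_{\tau} = 2u_{xx}$ (standard heat equation).
Data for $u$: $u(x,0) = e^{-2x}T(x,0) = 2 \sin(x) + 3 \sin(2 x)$. The boundary conditions carry over: $u(0,\tau) = u(\pi,\tau) = 0$.
Separating variables: $u = \sum c_n e^{-2n^2\tau} \sin(nx)$. From $u(x,0) = 2 \sin(x) + 3 \sin(2 x)$: $c_1=2, c_2=3$.
So $u(x,\tau) = 2 e^{-2 \tau} \sin(x) + 3 e^{-8 \tau} \sin(2 x)$, and $T(x,\tau) = e^{2x}u(x,\tau)$.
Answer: $T(x, \tau) = 2 e^{-2 \tau} e^{2 x} \sin(x) + 3 e^{-8 \tau} e^{2 x} \sin(2 x)$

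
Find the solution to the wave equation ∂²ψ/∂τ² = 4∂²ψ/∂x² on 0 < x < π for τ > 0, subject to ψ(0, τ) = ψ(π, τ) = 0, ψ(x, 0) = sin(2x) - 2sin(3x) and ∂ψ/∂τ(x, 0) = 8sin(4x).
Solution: Separating variables: ψ = Σ [A_n cos(ω_n τ) + B_n sin(ω_n τ)] sin(nx), ω_n = 2n. From ICs (B_n = velocity coefficient / ω_n): A_2=1, A_3=-2, B_4=1.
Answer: ψ(x, τ) = sin(2x)cos(4τ) - 2sin(3x)cos(6τ) + sin(4x)sin(8τ)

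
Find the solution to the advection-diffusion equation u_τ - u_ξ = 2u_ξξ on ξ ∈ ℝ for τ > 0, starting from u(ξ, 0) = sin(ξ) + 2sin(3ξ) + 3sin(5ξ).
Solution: Change to a moving frame: let η = ξ + τ, σ = τ and write u(ξ,τ) = w(η,σ).
By the chain rule u_τ = w_σ + w_η, u_ξ = w_η, u_ξξ = w_ηη.
Then u_τ - u_ξ = w_σ: the advection term cancels and the PDE becomes the heat equation w_σ = 2w_ηη on η ∈ ℝ.
Initial data: w(η,0) = u(η,0) = sin(η) + 2sin(3η) + 3sin(5η).
On η ∈ ℝ each mode satisfies (sin(nη))″ = -n² sin(nη), so exp(-2n²σ) sin(nη) solves the heat equation; by superposition w(η,σ) = Σ c_n exp(-2n²σ) sin(nη).
Reading off the coefficients: c_1=1, c_3=2, c_5=3, so w(η,σ) = exp(-2σ)sin(η) + 2exp(-18σ)sin(3η) + 3exp(-50σ)sin(5η).
Substituting back η = ξ + τ, σ = τ: u(ξ,τ) = w(ξ + τ, τ).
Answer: u(ξ, τ) = exp(-2τ)sin(ξ + τ) + 2exp(-18τ)sin(3ξ + 3τ) + 3exp(-50τ)sin(5ξ + 5τ)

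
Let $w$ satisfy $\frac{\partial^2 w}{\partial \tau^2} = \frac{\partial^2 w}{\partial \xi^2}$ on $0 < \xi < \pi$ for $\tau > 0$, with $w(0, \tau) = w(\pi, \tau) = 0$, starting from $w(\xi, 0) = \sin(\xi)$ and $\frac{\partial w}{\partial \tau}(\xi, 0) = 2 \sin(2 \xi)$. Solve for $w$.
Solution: Using separation of variables $w = X(\xi)T(\tau)$:
Eigenfunctions: $\sin(n\xi)$, $n = 1, 2, 3, \ldots$
General solution: $w(\xi, \tau) = \sum [A_n \cos(n \tau) + B_n \sin(n \tau)] \sin(n\xi)$
From $w(\xi,0) = \sin(\xi)$: $A_1=1$. From $w_{\tau}(\xi,0) = 2 \sin(2 \xi)$, using $w_{\tau}(\xi,0) = \sum \omega_n B_n \sin(n\xi)$ with $\omega_n = n$: $B_2 = 2/2 = 1$.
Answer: $w(\xi, \tau) = \sin(2 \tau) \sin(2 \xi) + \sin(\xi) \cos(\tau)$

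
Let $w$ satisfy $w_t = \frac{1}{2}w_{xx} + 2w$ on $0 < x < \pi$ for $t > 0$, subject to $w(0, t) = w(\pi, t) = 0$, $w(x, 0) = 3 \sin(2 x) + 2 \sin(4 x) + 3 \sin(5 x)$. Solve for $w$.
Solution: Substitute $w = e^{2t}u$.
Then $w_t = e^{2t}(u_t + 2u)$, $w_{xx} = e^{2t}u_{xx}$; substituting and dividing by $e^{2t}$, the lower-order terms cancel: $u_t = \frac{1}{2}u_{xx}$ (standard heat equation).
Data for $u$: $u(x,0) = w(x,0) = 3 \sin(2 x) + 2 \sin(4 x) + 3 \sin(5 x)$. The boundary conditions carry over: $u(0,t) = u(\pi,t) = 0$.
Separating variables: $u = \sum c_n e^{-n^2t/2} \sin(nx)$. From $u(x,0) = 3 \sin(2 x) + 2 \sin(4 x) + 3 \sin(5 x)$: $c_2=3, c_4=2, c_5=3$.
So $u(x,t) = 3 e^{-2 t} \sin(2 x) + 2 e^{-8 t} \sin(4 x) + 3 e^{-25 t/2} \sin(5 x)$, and $w(x,t) = e^{2t}u(x,t)$.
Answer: $w(x, t) = 3 \sin(2 x) + 2 e^{-6 t} \sin(4 x) + 3 e^{-21 t/2} \sin(5 x)$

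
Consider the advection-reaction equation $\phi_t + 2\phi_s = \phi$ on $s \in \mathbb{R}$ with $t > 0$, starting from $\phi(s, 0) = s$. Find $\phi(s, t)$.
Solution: Substitute $\phi = e^{t}u$, i.e. $u = e^{-t}\phi$.
By the product rule, $\phi_t = e^{t}(u_t + u)$, $\phi_s = e^{t}u_s$.
Substituting into the PDE and dividing by $e^{t}$: $u_t + u + 2u_s = u$.
The lower-order terms cancel, leaving the standard advection equation $u_t + 2u_s = 0$.
Initial data for $u$: $u(s,0) = \phi(s,0) = s$.
Solve for $u$:
  By method of characteristics (waves move right with speed 2):
  Along characteristics $s - 2t =$ const, $u$ is constant, so $u(s,t) = f(s - 2t)$ with $f = u( \cdot , 0)$.
Hence $u(s,t) = s - 2 t$.
Transform back: $\phi(s,t) = e^{t}u(s,t)$.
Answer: $\phi(s, t) = s e^{t} - 2 t e^{t}$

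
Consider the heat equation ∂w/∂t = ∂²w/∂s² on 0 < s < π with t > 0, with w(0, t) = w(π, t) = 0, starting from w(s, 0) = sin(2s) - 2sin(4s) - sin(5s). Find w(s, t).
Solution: Using separation of variables w = X(s)T(t):
Eigenfunctions: sin(ns), n = 1, 2, 3, ...
General solution: w(s, t) = Σ c_n sin(ns) exp(-n² t)
Matching w(s,0) = sin(2s) - 2sin(4s) - sin(5s) term by term: c_2=1, c_4=-2, c_5=-1.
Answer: w(s, t) = exp(-4t)sin(2s) - 2exp(-16t)sin(4s) - exp(-25t)sin(5s)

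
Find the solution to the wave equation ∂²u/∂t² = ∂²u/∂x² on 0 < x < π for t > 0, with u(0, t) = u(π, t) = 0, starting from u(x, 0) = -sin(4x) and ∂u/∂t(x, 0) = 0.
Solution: Using separation of variables u = X(x)T(t):
Eigenfunctions: sin(nx), n = 1, 2, 3, ...
General solution: u(x, t) = Σ [A_n cos(n t) + B_n sin(n t)] sin(nx)
From u(x,0) = -sin(4x): A_4=-1. From u_t(x,0) = 0: all B_n = 0.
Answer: u(x, t) = -sin(4x)cos(4t)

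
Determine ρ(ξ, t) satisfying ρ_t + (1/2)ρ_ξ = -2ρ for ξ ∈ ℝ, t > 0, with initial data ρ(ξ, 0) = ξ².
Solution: Substitute ρ = exp(-2t)u, i.e. u = exp(2t)ρ.
By the product rule, ρ_t = exp(-2t)(u_t - 2u), ρ_ξ = exp(-2t)u_ξ.
Substituting into the PDE and dividing by exp(-2t): u_t - 2u + (1/2)u_ξ = -2u.
The lower-order terms cancel, leaving the standard advection equation u_t + (1/2)u_ξ = 0.
Initial data for u: u(ξ,0) = ρ(ξ,0) = ξ².
Solve for u:
  By method of characteristics (waves move right with speed 1/2):
  Along characteristics ξ - (1/2)t = const, u is constant, so u(ξ,t) = f(ξ - (1/2)t) with f = u(·, 0).
Hence u(ξ,t) = (1/4)t² - tξ + ξ².
Transform back: ρ(ξ,t) = exp(-2t)u(ξ,t).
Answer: ρ(ξ, t) = (1/4)t²exp(-2t) - tξexp(-2t) + ξ²exp(-2t)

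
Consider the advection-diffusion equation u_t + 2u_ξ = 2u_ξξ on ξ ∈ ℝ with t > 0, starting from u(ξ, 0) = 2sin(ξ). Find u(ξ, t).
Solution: Moving frame: η = ξ - 2t, σ = t, u = w(η,σ), so u_t = w_σ - 2w_η and u_ξξ = w_ηη.
Hence u_t + 2u_ξ = w_σ and the PDE becomes the heat equation w_σ = 2w_ηη on η ∈ ℝ.
Initial data: w(η,0) = u(η,0) = 2sin(η). Each mode sin(nη) decays as exp(-2n²σ) on ℝ, so w(η,σ) = Σ c_n exp(-2n²σ) sin(nη) with c_1=2: w(η,σ) = 2exp(-2σ)sin(η).
Substituting back: u(ξ,t) = w(ξ - 2t, t).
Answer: u(ξ, t) = -2exp(-2t)sin(2t - ξ)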